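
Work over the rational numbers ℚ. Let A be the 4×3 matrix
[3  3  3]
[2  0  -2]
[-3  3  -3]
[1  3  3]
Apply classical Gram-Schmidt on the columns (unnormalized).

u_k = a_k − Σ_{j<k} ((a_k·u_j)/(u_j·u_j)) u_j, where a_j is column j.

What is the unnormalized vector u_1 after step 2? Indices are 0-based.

u_1 = (60/23, -6/23, 78/23, 66/23)

Step 1: u_0 = a_0 = (3, 2, -3, 1).
Step 2: u_1 = a_1 − (3/23)·u_0 = (60/23, -6/23, 78/23, 66/23).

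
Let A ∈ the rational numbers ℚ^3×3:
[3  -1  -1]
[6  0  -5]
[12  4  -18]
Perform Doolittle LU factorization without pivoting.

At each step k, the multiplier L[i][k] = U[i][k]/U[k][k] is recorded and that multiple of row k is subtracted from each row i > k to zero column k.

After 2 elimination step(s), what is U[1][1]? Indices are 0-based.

U[1][1] = 2

Step 1: pivot at (0,0) is 3.
  row1 ← row1 − (2)·row0  ⇒  L[1][0]=2, U row1=(0, 2, -3)
  row2 ← row2 − (4)·row0  ⇒  L[2][0]=4, U row2=(0, 8, -14)
Step 2: pivot at (1,1) is 2.
  row2 ← row2 − (4)·row1  ⇒  L[2][1]=4, U row2=(0, 0, -2)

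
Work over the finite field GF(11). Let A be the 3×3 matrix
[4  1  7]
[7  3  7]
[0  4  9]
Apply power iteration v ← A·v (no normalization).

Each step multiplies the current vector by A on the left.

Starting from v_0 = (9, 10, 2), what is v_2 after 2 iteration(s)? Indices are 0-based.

v_2 = (5, 3, 4)

v_0 = (9, 10, 2).
v_1 = A·v_0 = (5, 8, 3).
v_2 = A·v_1 = (5, 3, 4).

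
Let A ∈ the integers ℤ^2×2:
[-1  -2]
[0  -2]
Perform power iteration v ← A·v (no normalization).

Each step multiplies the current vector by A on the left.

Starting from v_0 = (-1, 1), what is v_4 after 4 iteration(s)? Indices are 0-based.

v_0 = (-1, 1).
v_1 = A·v_0 = (-1, -2).
v_2 = A·v_1 = (5, 4).
v_3 = A·v_2 = (-13, -8).
v_4 = A·v_3 = (29, 16).

v_4 = (29, 16)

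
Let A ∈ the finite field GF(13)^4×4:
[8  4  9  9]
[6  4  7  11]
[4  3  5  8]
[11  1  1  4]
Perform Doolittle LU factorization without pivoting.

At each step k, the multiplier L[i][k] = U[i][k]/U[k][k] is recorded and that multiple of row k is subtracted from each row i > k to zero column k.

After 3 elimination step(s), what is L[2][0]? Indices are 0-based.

L[2][0] = 7

k=0: U[0][0]=8
  eliminate (1,0): mult=4, new row 1: (0, 1, 10, 1); set L[1][0]=4
  eliminate (2,0): mult=7, new row 2: (0, 1, 7, 10); set L[2][0]=7
  eliminate (3,0): mult=3, new row 3: (0, 2, 0, 3); set L[3][0]=3
k=1: U[1][1]=1
  eliminate (2,1): mult=1, new row 2: (0, 0, 10, 9); set L[2][1]=1
  eliminate (3,1): mult=2, new row 3: (0, 0, 6, 1); set L[3][1]=2
k=2: U[2][2]=10
  eliminate (3,2): mult=11, new row 3: (0, 0, 0, 6); set L[3][2]=11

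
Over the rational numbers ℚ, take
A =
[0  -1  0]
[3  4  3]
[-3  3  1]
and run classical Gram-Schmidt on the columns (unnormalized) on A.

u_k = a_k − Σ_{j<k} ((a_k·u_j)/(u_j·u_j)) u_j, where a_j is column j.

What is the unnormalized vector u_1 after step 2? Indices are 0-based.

u_1 = (-1, 7/2, 7/2)

Step 1: u_0 = a_0 = (0, 3, -3).
Step 2: u_1 = a_1 − (1/6)·u_0 = (-1, 7/2, 7/2).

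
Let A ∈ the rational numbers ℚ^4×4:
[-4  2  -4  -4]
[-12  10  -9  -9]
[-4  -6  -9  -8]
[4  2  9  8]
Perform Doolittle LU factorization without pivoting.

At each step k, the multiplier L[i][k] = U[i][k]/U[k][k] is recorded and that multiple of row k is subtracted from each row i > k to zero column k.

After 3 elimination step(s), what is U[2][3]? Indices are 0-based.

U[2][3] = 2

Step 1: pivot at (0,0) is -4.
  row1 ← row1 − (3)·row0  ⇒  L[1][0]=3, U row1=(0, 4, 3, 3)
  row2 ← row2 − (1)·row0  ⇒  L[2][0]=1, U row2=(0, -8, -5, -4)
  row3 ← row3 − (-1)·row0  ⇒  L[3][0]=-1, U row3=(0, 4, 5, 4)
Step 2: pivot at (1,1) is 4.
  row2 ← row2 − (-2)·row1  ⇒  L[2][1]=-2, U row2=(0, 0, 1, 2)
  row3 ← row3 − (1)·row1  ⇒  L[3][1]=1, U row3=(0, 0, 2, 1)
Step 3: pivot at (2,2) is 1.
  row3 ← row3 − (2)·row2  ⇒  L[3][2]=2, U row3=(0, 0, 0, -3)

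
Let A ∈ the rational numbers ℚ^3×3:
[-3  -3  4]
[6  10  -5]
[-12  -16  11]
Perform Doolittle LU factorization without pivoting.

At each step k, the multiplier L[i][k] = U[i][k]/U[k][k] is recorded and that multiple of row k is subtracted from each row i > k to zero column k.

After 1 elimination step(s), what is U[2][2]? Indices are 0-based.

k=0: U[0][0]=-3
  eliminate (1,0): mult=-2, new row 1: (0, 4, 3); set L[1][0]=-2
  eliminate (2,0): mult=4, new row 2: (0, -4, -5); set L[2][0]=4

U[2][2] = -5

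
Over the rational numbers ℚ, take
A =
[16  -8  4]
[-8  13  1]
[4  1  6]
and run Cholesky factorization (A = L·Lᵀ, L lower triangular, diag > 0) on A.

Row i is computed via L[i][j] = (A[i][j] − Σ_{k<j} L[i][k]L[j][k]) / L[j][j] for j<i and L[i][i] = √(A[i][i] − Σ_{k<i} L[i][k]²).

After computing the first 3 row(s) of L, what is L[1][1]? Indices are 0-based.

L[1][1] = 3

Step 1: L[0][0] = √(16) = 4.
  L[1][0] = (-8) / L[0][0] = -2.
Step 2: L[1][1] = √(9) = 3.
  L[2][0] = (4) / L[0][0] = 1.
  L[2][1] = (3) / L[1][1] = 1.
Step 3: L[2][2] = √(4) = 2.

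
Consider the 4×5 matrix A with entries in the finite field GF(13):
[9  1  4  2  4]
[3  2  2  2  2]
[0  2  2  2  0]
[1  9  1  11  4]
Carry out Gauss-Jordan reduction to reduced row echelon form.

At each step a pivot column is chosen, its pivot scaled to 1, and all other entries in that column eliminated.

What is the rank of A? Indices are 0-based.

rank = 4

pivot(0,0)=9: scale R0 → (1, 3, 12, 6, 12)
  clear (1,0): R1 −= (3)R0 → (0, 6, 5, 10, 5)
  clear (3,0): R3 −= (1)R0 → (0, 6, 2, 5, 5)
pivot(1,1)=6: scale R1 → (0, 1, 3, 6, 3)
  clear (0,1): R0 −= (3)R1 → (1, 0, 3, 1, 3)
  clear (2,1): R2 −= (2)R1 → (0, 0, 9, 3, 7)
  clear (3,1): R3 −= (6)R1 → (0, 0, 10, 8, 0)
pivot(2,2)=9: scale R2 → (0, 0, 1, 9, 8)
  clear (0,2): R0 −= (3)R2 → (1, 0, 0, 0, 5)
  clear (1,2): R1 −= (3)R2 → (0, 1, 0, 5, 5)
  clear (3,2): R3 −= (10)R2 → (0, 0, 0, 9, 11)
pivot(3,3)=9: scale R3 → (0, 0, 0, 1, 7)
  clear (1,3): R1 −= (5)R3 → (0, 1, 0, 0, 9)
  clear (2,3): R2 −= (9)R3 → (0, 0, 1, 0, 10)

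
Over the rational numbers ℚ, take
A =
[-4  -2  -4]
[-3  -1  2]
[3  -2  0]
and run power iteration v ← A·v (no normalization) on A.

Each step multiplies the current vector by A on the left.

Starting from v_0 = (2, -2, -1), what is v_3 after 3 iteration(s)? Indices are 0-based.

v_0 = (2, -2, -1).
v_1 = A·v_0 = (0, -6, 10).
v_2 = A·v_1 = (-28, 26, 12).
v_3 = A·v_2 = (12, 82, -136).

v_3 = (12, 82, -136)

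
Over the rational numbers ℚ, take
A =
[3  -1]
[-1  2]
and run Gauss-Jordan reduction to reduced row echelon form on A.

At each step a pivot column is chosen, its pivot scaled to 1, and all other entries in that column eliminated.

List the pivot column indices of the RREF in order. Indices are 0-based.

pivot columns: 0, 1

step 1: normalize row 0 (÷3) = (1, -1/3)
  row 1: subtract -1×row0 = (0, 5/3)
step 2: normalize row 1 (÷5/3) = (0, 1)
  row 0: subtract -1/3×row1 = (1, 0)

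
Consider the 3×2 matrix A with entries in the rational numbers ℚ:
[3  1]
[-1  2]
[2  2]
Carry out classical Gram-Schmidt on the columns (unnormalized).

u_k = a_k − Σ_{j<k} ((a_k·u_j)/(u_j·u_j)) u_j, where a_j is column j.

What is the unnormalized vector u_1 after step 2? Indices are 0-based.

u_1 = (-1/14, 33/14, 9/7)

Step 1: u_0 = a_0 = (3, -1, 2).
Step 2: u_1 = a_1 − (5/14)·u_0 = (-1/14, 33/14, 9/7).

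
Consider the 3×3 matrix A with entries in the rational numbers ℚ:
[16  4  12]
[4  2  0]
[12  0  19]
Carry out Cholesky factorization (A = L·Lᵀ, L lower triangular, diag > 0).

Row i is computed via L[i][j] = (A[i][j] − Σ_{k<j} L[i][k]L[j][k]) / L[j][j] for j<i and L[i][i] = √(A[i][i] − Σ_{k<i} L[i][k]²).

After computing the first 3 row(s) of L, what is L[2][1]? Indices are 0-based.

Step 1: L[0][0] = √(16) = 4.
  L[1][0] = (4) / L[0][0] = 1.
Step 2: L[1][1] = √(1) = 1.
  L[2][0] = (12) / L[0][0] = 3.
  L[2][1] = (-3) / L[1][1] = -3.
Step 3: L[2][2] = √(1) = 1.

L[2][1] = -3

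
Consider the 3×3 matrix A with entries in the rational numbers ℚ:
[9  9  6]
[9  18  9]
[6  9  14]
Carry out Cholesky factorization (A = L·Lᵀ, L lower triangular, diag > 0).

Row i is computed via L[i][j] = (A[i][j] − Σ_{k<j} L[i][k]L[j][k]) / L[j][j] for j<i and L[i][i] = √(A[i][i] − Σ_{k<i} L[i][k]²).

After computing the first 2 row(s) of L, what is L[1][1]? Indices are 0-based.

Step 1: L[0][0] = √(9) = 3.
  L[1][0] = (9) / L[0][0] = 3.
Step 2: L[1][1] = √(9) = 3.

L[1][1] = 3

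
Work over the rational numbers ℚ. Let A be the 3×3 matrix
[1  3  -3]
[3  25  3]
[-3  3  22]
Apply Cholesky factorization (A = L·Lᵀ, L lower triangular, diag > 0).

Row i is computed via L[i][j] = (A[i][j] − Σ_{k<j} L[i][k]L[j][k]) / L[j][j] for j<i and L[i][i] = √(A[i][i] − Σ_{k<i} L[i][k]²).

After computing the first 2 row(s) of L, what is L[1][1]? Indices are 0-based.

Step 1: L[0][0] = √(1) = 1.
  L[1][0] = (3) / L[0][0] = 3.
Step 2: L[1][1] = √(16) = 4.

L[1][1] = 4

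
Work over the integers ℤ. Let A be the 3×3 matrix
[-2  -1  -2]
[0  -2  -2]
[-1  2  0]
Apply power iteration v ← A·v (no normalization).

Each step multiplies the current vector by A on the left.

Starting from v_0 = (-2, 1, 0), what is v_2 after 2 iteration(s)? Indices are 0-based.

v_2 = (-12, -4, -7)

v_0 = (-2, 1, 0).
v_1 = A·v_0 = (3, -2, 4).
v_2 = A·v_1 = (-12, -4, -7).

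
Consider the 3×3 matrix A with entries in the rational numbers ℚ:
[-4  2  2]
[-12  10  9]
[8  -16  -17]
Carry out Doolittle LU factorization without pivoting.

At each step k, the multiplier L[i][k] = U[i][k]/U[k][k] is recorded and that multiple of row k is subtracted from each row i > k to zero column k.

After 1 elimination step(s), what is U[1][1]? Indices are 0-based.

U[1][1] = 4

Step 1: pivot at (0,0) is -4.
  row1 ← row1 − (3)·row0  ⇒  L[1][0]=3, U row1=(0, 4, 3)
  row2 ← row2 − (-2)·row0  ⇒  L[2][0]=-2, U row2=(0, -12, -13)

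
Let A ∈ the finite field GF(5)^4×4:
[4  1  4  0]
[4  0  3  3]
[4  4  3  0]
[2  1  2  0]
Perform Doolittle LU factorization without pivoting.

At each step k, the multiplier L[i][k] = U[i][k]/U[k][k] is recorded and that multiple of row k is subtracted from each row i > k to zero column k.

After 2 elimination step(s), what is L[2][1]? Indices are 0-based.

L[2][1] = 2

k=0: U[0][0]=4
  eliminate (1,0): mult=1, new row 1: (0, 4, 4, 3); set L[1][0]=1
  eliminate (2,0): mult=1, new row 2: (0, 3, 4, 0); set L[2][0]=1
  eliminate (3,0): mult=3, new row 3: (0, 3, 0, 0); set L[3][0]=3
k=1: U[1][1]=4
  eliminate (2,1): mult=2, new row 2: (0, 0, 1, 4); set L[2][1]=2
  eliminate (3,1): mult=2, new row 3: (0, 0, 2, 4); set L[3][1]=2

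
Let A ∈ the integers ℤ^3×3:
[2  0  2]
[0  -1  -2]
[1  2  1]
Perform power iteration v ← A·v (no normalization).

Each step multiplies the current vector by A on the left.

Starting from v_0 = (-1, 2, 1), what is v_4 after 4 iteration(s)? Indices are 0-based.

v_4 = (8, -4, 28)

v_0 = (-1, 2, 1).
v_1 = A·v_0 = (0, -4, 4).
v_2 = A·v_1 = (8, -4, -4).
v_3 = A·v_2 = (8, 12, -4).
v_4 = A·v_3 = (8, -4, 28).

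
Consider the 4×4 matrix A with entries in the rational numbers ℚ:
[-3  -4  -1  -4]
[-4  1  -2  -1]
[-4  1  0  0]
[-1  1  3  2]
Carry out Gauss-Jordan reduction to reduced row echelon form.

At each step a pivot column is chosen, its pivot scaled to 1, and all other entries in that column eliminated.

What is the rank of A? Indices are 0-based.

step 1: normalize row 0 (÷-3) = (1, 4/3, 1/3, 4/3)
  row 1: subtract -4×row0 = (0, 19/3, -2/3, 13/3)
  row 2: subtract -4×row0 = (0, 19/3, 4/3, 16/3)
  row 3: subtract -1×row0 = (0, 7/3, 10/3, 10/3)
step 2: normalize row 1 (÷19/3) = (0, 1, -2/19, 13/19)
  row 0: subtract 4/3×row1 = (1, 0, 9/19, 8/19)
  row 2: subtract 19/3×row1 = (0, 0, 2, 1)
  row 3: subtract 7/3×row1 = (0, 0, 68/19, 33/19)
step 3: normalize row 2 (÷2) = (0, 0, 1, 1/2)
  row 0: subtract 9/19×row2 = (1, 0, 0, 7/38)
  row 1: subtract -2/19×row2 = (0, 1, 0, 14/19)
  row 3: subtract 68/19×row2 = (0, 0, 0, -1/19)
step 4: normalize row 3 (÷-1/19) = (0, 0, 0, 1)
  row 0: subtract 7/38×row3 = (1, 0, 0, 0)
  row 1: subtract 14/19×row3 = (0, 1, 0, 0)
  row 2: subtract 1/2×row3 = (0, 0, 1, 0)

rank = 4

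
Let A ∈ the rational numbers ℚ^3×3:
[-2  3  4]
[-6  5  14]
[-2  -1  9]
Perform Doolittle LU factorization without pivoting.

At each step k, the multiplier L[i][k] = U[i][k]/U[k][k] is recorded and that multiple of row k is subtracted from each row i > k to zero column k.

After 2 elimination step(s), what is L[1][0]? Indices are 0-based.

L[1][0] = 3

[col 0] pivot -2
  R1 -= 3*R0 → (0, -4, 2)  (L[1][0] := 3)
  R2 -= 1*R0 → (0, -4, 5)  (L[2][0] := 1)
[col 1] pivot -4
  R2 -= 1*R1 → (0, 0, 3)  (L[2][1] := 1)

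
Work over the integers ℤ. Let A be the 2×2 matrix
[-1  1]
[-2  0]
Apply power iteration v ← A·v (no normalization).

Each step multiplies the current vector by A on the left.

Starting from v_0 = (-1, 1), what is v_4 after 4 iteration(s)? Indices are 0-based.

v_4 = (4, 8)

v_0 = (-1, 1).
v_1 = A·v_0 = (2, 2).
v_2 = A·v_1 = (0, -4).
v_3 = A·v_2 = (-4, 0).
v_4 = A·v_3 = (4, 8).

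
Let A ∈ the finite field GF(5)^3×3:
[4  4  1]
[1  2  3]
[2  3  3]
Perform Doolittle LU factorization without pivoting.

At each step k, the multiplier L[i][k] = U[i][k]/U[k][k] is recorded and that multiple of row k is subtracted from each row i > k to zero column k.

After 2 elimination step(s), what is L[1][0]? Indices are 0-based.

k=0: U[0][0]=4
  eliminate (1,0): mult=4, new row 1: (0, 1, 4); set L[1][0]=4
  eliminate (2,0): mult=3, new row 2: (0, 1, 0); set L[2][0]=3
k=1: U[1][1]=1
  eliminate (2,1): mult=1, new row 2: (0, 0, 1); set L[2][1]=1

L[1][0] = 4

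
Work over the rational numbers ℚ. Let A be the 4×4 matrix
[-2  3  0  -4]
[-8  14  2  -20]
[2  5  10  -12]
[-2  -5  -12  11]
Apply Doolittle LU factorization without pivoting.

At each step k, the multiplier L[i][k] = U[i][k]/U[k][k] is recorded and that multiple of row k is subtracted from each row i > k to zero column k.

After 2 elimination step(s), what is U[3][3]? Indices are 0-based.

U[3][3] = -1

k=0: U[0][0]=-2
  eliminate (1,0): mult=4, new row 1: (0, 2, 2, -4); set L[1][0]=4
  eliminate (2,0): mult=-1, new row 2: (0, 8, 10, -16); set L[2][0]=-1
  eliminate (3,0): mult=1, new row 3: (0, -8, -12, 15); set L[3][0]=1
k=1: U[1][1]=2
  eliminate (2,1): mult=4, new row 2: (0, 0, 2, 0); set L[2][1]=4
  eliminate (3,1): mult=-4, new row 3: (0, 0, -4, -1); set L[3][1]=-4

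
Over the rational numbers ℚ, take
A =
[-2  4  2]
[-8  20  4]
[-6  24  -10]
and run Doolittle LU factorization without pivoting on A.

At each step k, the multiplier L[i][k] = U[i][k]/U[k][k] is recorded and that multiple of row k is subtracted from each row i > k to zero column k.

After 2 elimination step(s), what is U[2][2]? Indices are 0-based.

Step 1: pivot at (0,0) is -2.
  row1 ← row1 − (4)·row0  ⇒  L[1][0]=4, U row1=(0, 4, -4)
  row2 ← row2 − (3)·row0  ⇒  L[2][0]=3, U row2=(0, 12, -16)
Step 2: pivot at (1,1) is 4.
  row2 ← row2 − (3)·row1  ⇒  L[2][1]=3, U row2=(0, 0, -4)

U[2][2] = -4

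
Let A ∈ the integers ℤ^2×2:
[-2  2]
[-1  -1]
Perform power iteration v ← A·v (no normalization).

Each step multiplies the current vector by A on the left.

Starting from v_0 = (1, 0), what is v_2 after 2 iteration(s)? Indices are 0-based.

v_0 = (1, 0).
v_1 = A·v_0 = (-2, -1).
v_2 = A·v_1 = (2, 3).

v_2 = (2, 3)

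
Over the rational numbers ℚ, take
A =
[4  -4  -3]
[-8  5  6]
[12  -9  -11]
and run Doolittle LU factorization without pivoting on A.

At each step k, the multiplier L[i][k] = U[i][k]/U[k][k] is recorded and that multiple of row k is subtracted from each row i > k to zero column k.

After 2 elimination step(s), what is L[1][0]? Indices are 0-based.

Step 1: pivot at (0,0) is 4.
  row1 ← row1 − (-2)·row0  ⇒  L[1][0]=-2, U row1=(0, -3, 0)
  row2 ← row2 − (3)·row0  ⇒  L[2][0]=3, U row2=(0, 3, -2)
Step 2: pivot at (1,1) is -3.
  row2 ← row2 − (-1)·row1  ⇒  L[2][1]=-1, U row2=(0, 0, -2)

L[1][0] = -2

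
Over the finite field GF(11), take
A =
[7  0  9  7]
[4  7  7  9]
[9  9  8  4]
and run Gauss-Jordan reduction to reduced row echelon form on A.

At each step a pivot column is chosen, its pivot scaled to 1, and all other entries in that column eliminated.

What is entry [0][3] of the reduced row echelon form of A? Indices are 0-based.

pivot(0,0)=7: scale R0 → (1, 0, 6, 1)
  clear (1,0): R1 −= (4)R0 → (0, 7, 5, 5)
  clear (2,0): R2 −= (9)R0 → (0, 9, 9, 6)
pivot(1,1)=7: scale R1 → (0, 1, 7, 7)
  clear (2,1): R2 −= (9)R1 → (0, 0, 1, 9)
pivot(2,2)=1: scale R2 → (0, 0, 1, 9)
  clear (0,2): R0 −= (6)R2 → (1, 0, 0, 2)
  clear (1,2): R1 −= (7)R2 → (0, 1, 0, 10)

M[0][3] = 2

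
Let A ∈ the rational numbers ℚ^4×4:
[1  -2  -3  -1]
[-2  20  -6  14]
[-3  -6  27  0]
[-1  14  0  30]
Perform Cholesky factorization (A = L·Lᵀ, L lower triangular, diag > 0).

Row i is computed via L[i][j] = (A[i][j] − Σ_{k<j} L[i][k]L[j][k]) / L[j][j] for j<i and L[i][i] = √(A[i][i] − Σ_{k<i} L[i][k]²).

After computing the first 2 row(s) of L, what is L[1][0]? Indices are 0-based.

L[1][0] = -2

Step 1: L[0][0] = √(1) = 1.
  L[1][0] = (-2) / L[0][0] = -2.
Step 2: L[1][1] = √(16) = 4.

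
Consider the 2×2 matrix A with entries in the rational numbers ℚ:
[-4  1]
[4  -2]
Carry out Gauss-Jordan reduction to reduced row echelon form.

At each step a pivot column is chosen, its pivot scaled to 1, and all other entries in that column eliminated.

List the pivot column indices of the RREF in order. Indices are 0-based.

pivot(0,0)=-4: scale R0 → (1, -1/4)
  clear (1,0): R1 −= (4)R0 → (0, -1)
pivot(1,1)=-1: scale R1 → (0, 1)
  clear (0,1): R0 −= (-1/4)R1 → (1, 0)

pivot columns: 0, 1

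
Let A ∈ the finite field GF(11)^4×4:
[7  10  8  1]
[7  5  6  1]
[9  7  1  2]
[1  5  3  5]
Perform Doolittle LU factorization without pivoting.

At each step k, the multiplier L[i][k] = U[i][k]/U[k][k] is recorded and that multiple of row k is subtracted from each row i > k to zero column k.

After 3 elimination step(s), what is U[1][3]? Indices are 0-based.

U[1][3] = 0

[col 0] pivot 7
  R1 -= 1*R0 → (0, 6, 9, 0)  (L[1][0] := 1)
  R2 -= 6*R0 → (0, 2, 8, 7)  (L[2][0] := 6)
  R3 -= 8*R0 → (0, 2, 5, 8)  (L[3][0] := 8)
[col 1] pivot 6
  R2 -= 4*R1 → (0, 0, 5, 7)  (L[2][1] := 4)
  R3 -= 4*R1 → (0, 0, 2, 8)  (L[3][1] := 4)
[col 2] pivot 5
  R3 -= 7*R2 → (0, 0, 0, 3)  (L[3][2] := 7)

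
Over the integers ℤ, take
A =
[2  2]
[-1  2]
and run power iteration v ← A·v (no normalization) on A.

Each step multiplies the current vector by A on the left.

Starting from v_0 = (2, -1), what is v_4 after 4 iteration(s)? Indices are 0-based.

v_0 = (2, -1).
v_1 = A·v_0 = (2, -4).
v_2 = A·v_1 = (-4, -10).
v_3 = A·v_2 = (-28, -16).
v_4 = A·v_3 = (-88, -4).

v_4 = (-88, -4)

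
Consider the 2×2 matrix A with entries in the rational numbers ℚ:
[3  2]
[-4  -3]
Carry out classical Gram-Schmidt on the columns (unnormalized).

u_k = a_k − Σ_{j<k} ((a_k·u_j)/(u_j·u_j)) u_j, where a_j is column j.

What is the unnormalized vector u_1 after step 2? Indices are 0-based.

u_1 = (-4/25, -3/25)

Step 1: u_0 = a_0 = (3, -4).
Step 2: u_1 = a_1 − (18/25)·u_0 = (-4/25, -3/25).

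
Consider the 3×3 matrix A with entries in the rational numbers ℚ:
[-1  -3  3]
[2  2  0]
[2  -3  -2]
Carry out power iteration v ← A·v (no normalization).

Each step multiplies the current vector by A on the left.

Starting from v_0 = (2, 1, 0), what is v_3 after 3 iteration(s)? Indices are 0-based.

v_0 = (2, 1, 0).
v_1 = A·v_0 = (-5, 6, 1).
v_2 = A·v_1 = (-10, 2, -30).
v_3 = A·v_2 = (-86, -16, 34).

v_3 = (-86, -16, 34)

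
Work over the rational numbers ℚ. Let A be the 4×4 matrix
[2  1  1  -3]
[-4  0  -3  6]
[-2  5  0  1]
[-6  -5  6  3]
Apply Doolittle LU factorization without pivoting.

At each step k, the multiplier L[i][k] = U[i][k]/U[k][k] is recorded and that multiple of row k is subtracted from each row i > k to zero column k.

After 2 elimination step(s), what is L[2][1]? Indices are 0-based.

L[2][1] = 3

Step 1: pivot at (0,0) is 2.
  row1 ← row1 − (-2)·row0  ⇒  L[1][0]=-2, U row1=(0, 2, -1, 0)
  row2 ← row2 − (-1)·row0  ⇒  L[2][0]=-1, U row2=(0, 6, 1, -2)
  row3 ← row3 − (-3)·row0  ⇒  L[3][0]=-3, U row3=(0, -2, 9, -6)
Step 2: pivot at (1,1) is 2.
  row2 ← row2 − (3)·row1  ⇒  L[2][1]=3, U row2=(0, 0, 4, -2)
  row3 ← row3 − (-1)·row1  ⇒  L[3][1]=-1, U row3=(0, 0, 8, -6)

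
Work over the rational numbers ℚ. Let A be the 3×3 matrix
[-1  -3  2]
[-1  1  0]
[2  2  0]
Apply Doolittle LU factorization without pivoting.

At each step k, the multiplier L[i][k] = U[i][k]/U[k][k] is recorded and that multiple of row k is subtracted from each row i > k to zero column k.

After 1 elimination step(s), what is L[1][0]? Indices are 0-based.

L[1][0] = 1

Step 1: pivot at (0,0) is -1.
  row1 ← row1 − (1)·row0  ⇒  L[1][0]=1, U row1=(0, 4, -2)
  row2 ← row2 − (-2)·row0  ⇒  L[2][0]=-2, U row2=(0, -4, 4)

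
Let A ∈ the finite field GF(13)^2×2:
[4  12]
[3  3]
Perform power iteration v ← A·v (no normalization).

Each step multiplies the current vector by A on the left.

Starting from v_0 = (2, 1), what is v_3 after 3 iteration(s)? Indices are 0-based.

v_3 = (2, 6)

v_0 = (2, 1).
v_1 = A·v_0 = (7, 9).
v_2 = A·v_1 = (6, 9).
v_3 = A·v_2 = (2, 6).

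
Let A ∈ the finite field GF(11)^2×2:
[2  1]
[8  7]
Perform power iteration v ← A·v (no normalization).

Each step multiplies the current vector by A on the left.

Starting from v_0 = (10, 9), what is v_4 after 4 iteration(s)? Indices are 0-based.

v_0 = (10, 9).
v_1 = A·v_0 = (7, 0).
v_2 = A·v_1 = (3, 1).
v_3 = A·v_2 = (7, 9).
v_4 = A·v_3 = (1, 9).

v_4 = (1, 9)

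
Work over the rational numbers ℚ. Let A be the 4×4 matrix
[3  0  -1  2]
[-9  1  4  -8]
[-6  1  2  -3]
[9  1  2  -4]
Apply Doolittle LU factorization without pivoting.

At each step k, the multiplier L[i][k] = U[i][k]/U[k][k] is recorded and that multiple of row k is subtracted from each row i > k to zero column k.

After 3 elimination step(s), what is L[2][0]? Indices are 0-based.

[col 0] pivot 3
  R1 -= -3*R0 → (0, 1, 1, -2)  (L[1][0] := -3)
  R2 -= -2*R0 → (0, 1, 0, 1)  (L[2][0] := -2)
  R3 -= 3*R0 → (0, 1, 5, -10)  (L[3][0] := 3)
[col 1] pivot 1
  R2 -= 1*R1 → (0, 0, -1, 3)  (L[2][1] := 1)
  R3 -= 1*R1 → (0, 0, 4, -8)  (L[3][1] := 1)
[col 2] pivot -1
  R3 -= -4*R2 → (0, 0, 0, 4)  (L[3][2] := -4)

L[2][0] = -2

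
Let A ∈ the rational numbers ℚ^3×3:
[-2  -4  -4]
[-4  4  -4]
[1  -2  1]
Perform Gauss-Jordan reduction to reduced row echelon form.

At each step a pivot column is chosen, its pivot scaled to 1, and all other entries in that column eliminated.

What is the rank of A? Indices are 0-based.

pivot(0,0)=-2: scale R0 → (1, 2, 2)
  clear (1,0): R1 −= (-4)R0 → (0, 12, 4)
  clear (2,0): R2 −= (1)R0 → (0, -4, -1)
pivot(1,1)=12: scale R1 → (0, 1, 1/3)
  clear (0,1): R0 −= (2)R1 → (1, 0, 4/3)
  clear (2,1): R2 −= (-4)R1 → (0, 0, 1/3)
pivot(2,2)=1/3: scale R2 → (0, 0, 1)
  clear (0,2): R0 −= (4/3)R2 → (1, 0, 0)
  clear (1,2): R1 −= (1/3)R2 → (0, 1, 0)

rank = 3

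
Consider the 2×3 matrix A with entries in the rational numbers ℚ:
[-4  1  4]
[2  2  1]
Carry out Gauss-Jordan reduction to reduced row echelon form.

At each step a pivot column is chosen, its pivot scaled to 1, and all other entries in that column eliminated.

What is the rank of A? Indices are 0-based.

rank = 2

pivot(0,0)=-4: scale R0 → (1, -1/4, -1)
  clear (1,0): R1 −= (2)R0 → (0, 5/2, 3)
pivot(1,1)=5/2: scale R1 → (0, 1, 6/5)
  clear (0,1): R0 −= (-1/4)R1 → (1, 0, -7/10)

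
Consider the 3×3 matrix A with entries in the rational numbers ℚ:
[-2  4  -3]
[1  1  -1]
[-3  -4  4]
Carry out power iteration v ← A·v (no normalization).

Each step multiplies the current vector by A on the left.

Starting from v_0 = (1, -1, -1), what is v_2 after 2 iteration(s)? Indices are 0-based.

v_2 = (19, 1, -7)

v_0 = (1, -1, -1).
v_1 = A·v_0 = (-3, 1, -3).
v_2 = A·v_1 = (19, 1, -7).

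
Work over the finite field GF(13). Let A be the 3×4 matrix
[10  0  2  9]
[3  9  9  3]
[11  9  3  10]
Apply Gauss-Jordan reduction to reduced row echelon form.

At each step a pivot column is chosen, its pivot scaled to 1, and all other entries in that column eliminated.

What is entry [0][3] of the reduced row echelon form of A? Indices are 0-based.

M[0][3] = 5

step 1: normalize row 0 (÷10) = (1, 0, 8, 10)
  row 1: subtract 3×row0 = (0, 9, 11, 12)
  row 2: subtract 11×row0 = (0, 9, 6, 4)
step 2: normalize row 1 (÷9) = (0, 1, 7, 10)
  row 2: subtract 9×row1 = (0, 0, 8, 5)
step 3: normalize row 2 (÷8) = (0, 0, 1, 12)
  row 0: subtract 8×row2 = (1, 0, 0, 5)
  row 1: subtract 7×row2 = (0, 1, 0, 4)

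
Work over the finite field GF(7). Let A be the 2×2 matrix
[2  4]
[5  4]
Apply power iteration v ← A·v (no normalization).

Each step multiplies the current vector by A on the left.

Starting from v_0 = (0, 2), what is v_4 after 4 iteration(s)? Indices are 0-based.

v_0 = (0, 2).
v_1 = A·v_0 = (1, 1).
v_2 = A·v_1 = (6, 2).
v_3 = A·v_2 = (6, 3).
v_4 = A·v_3 = (3, 0).

v_4 = (3, 0)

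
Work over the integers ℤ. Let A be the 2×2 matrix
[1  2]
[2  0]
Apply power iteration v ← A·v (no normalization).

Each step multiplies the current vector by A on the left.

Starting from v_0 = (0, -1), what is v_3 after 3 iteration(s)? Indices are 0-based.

v_3 = (-10, -4)

v_0 = (0, -1).
v_1 = A·v_0 = (-2, 0).
v_2 = A·v_1 = (-2, -4).
v_3 = A·v_2 = (-10, -4).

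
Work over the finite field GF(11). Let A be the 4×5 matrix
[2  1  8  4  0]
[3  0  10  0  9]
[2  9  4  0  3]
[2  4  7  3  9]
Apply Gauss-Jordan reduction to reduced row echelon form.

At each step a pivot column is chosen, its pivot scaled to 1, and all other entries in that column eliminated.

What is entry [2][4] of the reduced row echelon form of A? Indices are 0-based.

M[2][4] = 8

step 1: normalize row 0 (÷2) = (1, 6, 4, 2, 0)
  row 1: subtract 3×row0 = (0, 4, 9, 5, 9)
  row 2: subtract 2×row0 = (0, 8, 7, 7, 3)
  row 3: subtract 2×row0 = (0, 3, 10, 10, 9)
step 2: normalize row 1 (÷4) = (0, 1, 5, 4, 5)
  row 0: subtract 6×row1 = (1, 0, 7, 0, 3)
  row 2: subtract 8×row1 = (0, 0, 0, 8, 7)
  row 3: subtract 3×row1 = (0, 0, 6, 9, 5)
step 3: exchange rows 2,3
step 3: normalize row 2 (÷6) = (0, 0, 1, 7, 10)
  row 0: subtract 7×row2 = (1, 0, 0, 6, 10)
  row 1: subtract 5×row2 = (0, 1, 0, 2, 10)
step 4: normalize row 3 (÷8) = (0, 0, 0, 1, 5)
  row 0: subtract 6×row3 = (1, 0, 0, 0, 2)
  row 1: subtract 2×row3 = (0, 1, 0, 0, 0)
  row 2: subtract 7×row3 = (0, 0, 1, 0, 8)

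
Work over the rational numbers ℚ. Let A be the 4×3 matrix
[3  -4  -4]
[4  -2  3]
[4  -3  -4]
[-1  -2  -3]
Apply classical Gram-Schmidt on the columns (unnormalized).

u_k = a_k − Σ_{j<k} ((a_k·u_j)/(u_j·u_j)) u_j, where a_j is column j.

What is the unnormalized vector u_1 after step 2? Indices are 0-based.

u_1 = (-13/7, 6/7, -1/7, -19/7)

Step 1: u_0 = a_0 = (3, 4, 4, -1).
Step 2: u_1 = a_1 − (-5/7)·u_0 = (-13/7, 6/7, -1/7, -19/7).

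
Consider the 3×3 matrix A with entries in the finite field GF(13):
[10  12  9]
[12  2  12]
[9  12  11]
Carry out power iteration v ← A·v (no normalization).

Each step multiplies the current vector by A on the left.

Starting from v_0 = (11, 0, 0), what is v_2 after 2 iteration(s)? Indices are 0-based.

v_0 = (11, 0, 0).
v_1 = A·v_0 = (6, 2, 8).
v_2 = A·v_1 = (0, 3, 10).

v_2 = (0, 3, 10)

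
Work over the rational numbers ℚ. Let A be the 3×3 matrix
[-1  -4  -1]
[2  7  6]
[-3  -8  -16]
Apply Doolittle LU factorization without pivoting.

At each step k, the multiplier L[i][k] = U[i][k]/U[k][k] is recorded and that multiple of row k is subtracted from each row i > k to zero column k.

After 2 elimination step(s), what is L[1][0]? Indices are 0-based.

k=0: U[0][0]=-1
  eliminate (1,0): mult=-2, new row 1: (0, -1, 4); set L[1][0]=-2
  eliminate (2,0): mult=3, new row 2: (0, 4, -13); set L[2][0]=3
k=1: U[1][1]=-1
  eliminate (2,1): mult=-4, new row 2: (0, 0, 3); set L[2][1]=-4

L[1][0] = -2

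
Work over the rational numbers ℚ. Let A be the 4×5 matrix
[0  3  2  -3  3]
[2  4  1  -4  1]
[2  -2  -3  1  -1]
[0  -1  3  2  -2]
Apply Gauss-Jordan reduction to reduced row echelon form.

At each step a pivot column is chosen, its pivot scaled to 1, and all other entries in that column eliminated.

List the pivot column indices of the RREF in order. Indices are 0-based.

pivot(0,0): swap R0↔R1
pivot(0,0)=2: scale R0 → (1, 2, 1/2, -2, 1/2)
  clear (2,0): R2 −= (2)R0 → (0, -6, -4, 5, -2)
pivot(1,1)=3: scale R1 → (0, 1, 2/3, -1, 1)
  clear (0,1): R0 −= (2)R1 → (1, 0, -5/6, 0, -3/2)
  clear (2,1): R2 −= (-6)R1 → (0, 0, 0, -1, 4)
  clear (3,1): R3 −= (-1)R1 → (0, 0, 11/3, 1, -1)
pivot(2,2): swap R2↔R3
pivot(2,2)=11/3: scale R2 → (0, 0, 1, 3/11, -3/11)
  clear (0,2): R0 −= (-5/6)R2 → (1, 0, 0, 5/22, -19/11)
  clear (1,2): R1 −= (2/3)R2 → (0, 1, 0, -13/11, 13/11)
pivot(3,3)=-1: scale R3 → (0, 0, 0, 1, -4)
  clear (0,3): R0 −= (5/22)R3 → (1, 0, 0, 0, -9/11)
  clear (1,3): R1 −= (-13/11)R3 → (0, 1, 0, 0, -39/11)
  clear (2,3): R2 −= (3/11)R3 → (0, 0, 1, 0, 9/11)

pivot columns: 0, 1, 2, 3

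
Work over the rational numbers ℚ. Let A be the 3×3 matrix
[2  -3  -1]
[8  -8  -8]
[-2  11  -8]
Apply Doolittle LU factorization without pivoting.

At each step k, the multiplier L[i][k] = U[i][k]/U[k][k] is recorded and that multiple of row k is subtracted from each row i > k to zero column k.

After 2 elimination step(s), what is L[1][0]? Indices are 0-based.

L[1][0] = 4

Step 1: pivot at (0,0) is 2.
  row1 ← row1 − (4)·row0  ⇒  L[1][0]=4, U row1=(0, 4, -4)
  row2 ← row2 − (-1)·row0  ⇒  L[2][0]=-1, U row2=(0, 8, -9)
Step 2: pivot at (1,1) is 4.
  row2 ← row2 − (2)·row1  ⇒  L[2][1]=2, U row2=(0, 0, -1)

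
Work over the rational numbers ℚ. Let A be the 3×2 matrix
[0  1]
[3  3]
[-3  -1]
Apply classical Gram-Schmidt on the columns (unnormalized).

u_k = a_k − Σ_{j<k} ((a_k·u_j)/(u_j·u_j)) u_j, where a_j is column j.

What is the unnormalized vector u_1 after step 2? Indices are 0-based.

u_1 = (1, 1, 1)

Step 1: u_0 = a_0 = (0, 3, -3).
Step 2: u_1 = a_1 − (2/3)·u_0 = (1, 1, 1).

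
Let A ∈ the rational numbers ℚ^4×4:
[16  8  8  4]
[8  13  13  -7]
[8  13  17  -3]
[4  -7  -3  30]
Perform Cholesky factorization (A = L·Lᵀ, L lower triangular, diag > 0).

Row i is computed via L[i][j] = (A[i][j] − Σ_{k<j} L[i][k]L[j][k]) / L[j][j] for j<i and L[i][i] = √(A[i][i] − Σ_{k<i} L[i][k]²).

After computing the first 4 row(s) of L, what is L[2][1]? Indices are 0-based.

L[2][1] = 3

Step 1: L[0][0] = √(16) = 4.
  L[1][0] = (8) / L[0][0] = 2.
Step 2: L[1][1] = √(9) = 3.
  L[2][0] = (8) / L[0][0] = 2.
  L[2][1] = (9) / L[1][1] = 3.
Step 3: L[2][2] = √(4) = 2.
  L[3][0] = (4) / L[0][0] = 1.
  L[3][1] = (-9) / L[1][1] = -3.
  L[3][2] = (4) / L[2][2] = 2.
Step 4: L[3][3] = √(16) = 4.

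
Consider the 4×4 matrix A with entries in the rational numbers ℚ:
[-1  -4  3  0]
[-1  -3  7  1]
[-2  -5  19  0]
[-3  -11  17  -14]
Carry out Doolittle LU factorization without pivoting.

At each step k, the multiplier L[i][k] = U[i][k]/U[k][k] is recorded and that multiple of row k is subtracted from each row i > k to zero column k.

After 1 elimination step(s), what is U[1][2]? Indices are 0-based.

U[1][2] = 4

[col 0] pivot -1
  R1 -= 1*R0 → (0, 1, 4, 1)  (L[1][0] := 1)
  R2 -= 2*R0 → (0, 3, 13, 0)  (L[2][0] := 2)
  R3 -= 3*R0 → (0, 1, 8, -14)  (L[3][0] := 3)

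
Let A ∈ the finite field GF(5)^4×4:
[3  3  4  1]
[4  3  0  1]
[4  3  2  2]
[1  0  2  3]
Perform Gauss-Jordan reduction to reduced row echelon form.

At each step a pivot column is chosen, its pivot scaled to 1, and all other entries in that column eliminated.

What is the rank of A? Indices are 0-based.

rank = 3

step 1: normalize row 0 (÷3) = (1, 1, 3, 2)
  row 1: subtract 4×row0 = (0, 4, 3, 3)
  row 2: subtract 4×row0 = (0, 4, 0, 4)
  row 3: subtract 1×row0 = (0, 4, 4, 1)
step 2: normalize row 1 (÷4) = (0, 1, 2, 2)
  row 0: subtract 1×row1 = (1, 0, 1, 0)
  row 2: subtract 4×row1 = (0, 0, 2, 1)
  row 3: subtract 4×row1 = (0, 0, 1, 3)
step 3: normalize row 2 (÷2) = (0, 0, 1, 3)
  row 0: subtract 1×row2 = (1, 0, 0, 2)
  row 1: subtract 2×row2 = (0, 1, 0, 1)
  row 3: subtract 1×row2 = (0, 0, 0, 0)
skip col 3 (zero from row 3)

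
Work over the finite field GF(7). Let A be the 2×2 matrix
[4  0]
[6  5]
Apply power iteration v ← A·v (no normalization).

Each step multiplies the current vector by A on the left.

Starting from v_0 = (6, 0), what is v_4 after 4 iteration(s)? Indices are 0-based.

v_4 = (3, 5)

v_0 = (6, 0).
v_1 = A·v_0 = (3, 1).
v_2 = A·v_1 = (5, 2).
v_3 = A·v_2 = (6, 5).
v_4 = A·v_3 = (3, 5).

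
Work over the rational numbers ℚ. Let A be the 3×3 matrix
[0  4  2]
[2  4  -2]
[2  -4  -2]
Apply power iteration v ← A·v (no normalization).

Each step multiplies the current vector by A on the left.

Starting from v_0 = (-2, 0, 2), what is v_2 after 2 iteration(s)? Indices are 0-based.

v_2 = (-48, -8, 56)

v_0 = (-2, 0, 2).
v_1 = A·v_0 = (4, -8, -8).
v_2 = A·v_1 = (-48, -8, 56).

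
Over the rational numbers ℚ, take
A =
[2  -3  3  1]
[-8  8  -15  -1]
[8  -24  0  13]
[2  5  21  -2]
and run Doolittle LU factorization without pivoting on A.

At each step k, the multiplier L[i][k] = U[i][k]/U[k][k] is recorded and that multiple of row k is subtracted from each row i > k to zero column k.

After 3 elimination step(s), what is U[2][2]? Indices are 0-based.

k=0: U[0][0]=2
  eliminate (1,0): mult=-4, new row 1: (0, -4, -3, 3); set L[1][0]=-4
  eliminate (2,0): mult=4, new row 2: (0, -12, -12, 9); set L[2][0]=4
  eliminate (3,0): mult=1, new row 3: (0, 8, 18, -3); set L[3][0]=1
k=1: U[1][1]=-4
  eliminate (2,1): mult=3, new row 2: (0, 0, -3, 0); set L[2][1]=3
  eliminate (3,1): mult=-2, new row 3: (0, 0, 12, 3); set L[3][1]=-2
k=2: U[2][2]=-3
  eliminate (3,2): mult=-4, new row 3: (0, 0, 0, 3); set L[3][2]=-4

U[2][2] = -3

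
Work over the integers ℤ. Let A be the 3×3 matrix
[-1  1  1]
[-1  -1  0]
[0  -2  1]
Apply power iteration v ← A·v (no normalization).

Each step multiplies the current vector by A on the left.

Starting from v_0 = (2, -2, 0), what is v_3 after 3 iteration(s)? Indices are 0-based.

v_0 = (2, -2, 0).
v_1 = A·v_0 = (-4, 0, 4).
v_2 = A·v_1 = (8, 4, 4).
v_3 = A·v_2 = (0, -12, -4).

v_3 = (0, -12, -4)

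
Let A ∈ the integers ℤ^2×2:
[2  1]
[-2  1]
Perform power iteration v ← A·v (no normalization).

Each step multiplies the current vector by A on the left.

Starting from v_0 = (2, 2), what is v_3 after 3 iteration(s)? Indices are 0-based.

v_3 = (6, -34)

v_0 = (2, 2).
v_1 = A·v_0 = (6, -2).
v_2 = A·v_1 = (10, -14).
v_3 = A·v_2 = (6, -34).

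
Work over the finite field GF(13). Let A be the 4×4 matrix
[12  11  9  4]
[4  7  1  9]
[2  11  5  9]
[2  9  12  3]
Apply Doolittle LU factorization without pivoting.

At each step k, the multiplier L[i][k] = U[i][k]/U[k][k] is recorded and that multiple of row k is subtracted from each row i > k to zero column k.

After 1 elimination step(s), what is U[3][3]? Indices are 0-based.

U[3][3] = 11

k=0: U[0][0]=12
  eliminate (1,0): mult=9, new row 1: (0, 12, 11, 12); set L[1][0]=9
  eliminate (2,0): mult=11, new row 2: (0, 7, 10, 4); set L[2][0]=11
  eliminate (3,0): mult=11, new row 3: (0, 5, 4, 11); set L[3][0]=11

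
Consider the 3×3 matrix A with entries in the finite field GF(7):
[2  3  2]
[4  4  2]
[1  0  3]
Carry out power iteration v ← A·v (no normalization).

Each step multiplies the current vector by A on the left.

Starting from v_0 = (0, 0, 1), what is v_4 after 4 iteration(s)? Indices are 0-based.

v_4 = (6, 0, 1)

v_0 = (0, 0, 1).
v_1 = A·v_0 = (2, 2, 3).
v_2 = A·v_1 = (2, 1, 4).
v_3 = A·v_2 = (1, 6, 0).
v_4 = A·v_3 = (6, 0, 1).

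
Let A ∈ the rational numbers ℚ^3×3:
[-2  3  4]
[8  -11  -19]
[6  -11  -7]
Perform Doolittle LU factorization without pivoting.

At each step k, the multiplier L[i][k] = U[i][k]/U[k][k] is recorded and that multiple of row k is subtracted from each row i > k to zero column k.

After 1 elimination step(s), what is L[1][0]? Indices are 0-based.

L[1][0] = -4

Step 1: pivot at (0,0) is -2.
  row1 ← row1 − (-4)·row0  ⇒  L[1][0]=-4, U row1=(0, 1, -3)
  row2 ← row2 − (-3)·row0  ⇒  L[2][0]=-3, U row2=(0, -2, 5)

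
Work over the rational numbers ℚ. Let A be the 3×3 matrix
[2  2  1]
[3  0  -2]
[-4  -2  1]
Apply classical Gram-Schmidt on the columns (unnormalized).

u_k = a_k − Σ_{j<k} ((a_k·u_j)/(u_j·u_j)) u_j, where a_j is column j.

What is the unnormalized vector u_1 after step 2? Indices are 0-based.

Step 1: u_0 = a_0 = (2, 3, -4).
Step 2: u_1 = a_1 − (12/29)·u_0 = (34/29, -36/29, -10/29).

u_1 = (34/29, -36/29, -10/29)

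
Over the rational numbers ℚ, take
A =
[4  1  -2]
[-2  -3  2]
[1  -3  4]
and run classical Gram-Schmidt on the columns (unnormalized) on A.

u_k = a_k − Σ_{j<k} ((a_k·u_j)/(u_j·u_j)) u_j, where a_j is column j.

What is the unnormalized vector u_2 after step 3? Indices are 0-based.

u_2 = (-144/175, -208/175, 32/35)

Step 1: u_0 = a_0 = (4, -2, 1).
Step 2: u_1 = a_1 − (1/3)·u_0 = (-1/3, -7/3, -10/3).
Step 3: u_2 = a_2 − (-8/21)·u_0 − (-26/25)·u_1 = (-144/175, -208/175, 32/35).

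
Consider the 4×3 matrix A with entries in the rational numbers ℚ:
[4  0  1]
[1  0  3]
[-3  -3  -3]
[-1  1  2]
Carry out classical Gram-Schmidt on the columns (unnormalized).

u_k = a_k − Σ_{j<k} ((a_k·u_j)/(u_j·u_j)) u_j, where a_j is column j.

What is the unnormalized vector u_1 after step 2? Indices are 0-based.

u_1 = (-32/27, -8/27, -19/9, 35/27)

Step 1: u_0 = a_0 = (4, 1, -3, -1).
Step 2: u_1 = a_1 − (8/27)·u_0 = (-32/27, -8/27, -19/9, 35/27).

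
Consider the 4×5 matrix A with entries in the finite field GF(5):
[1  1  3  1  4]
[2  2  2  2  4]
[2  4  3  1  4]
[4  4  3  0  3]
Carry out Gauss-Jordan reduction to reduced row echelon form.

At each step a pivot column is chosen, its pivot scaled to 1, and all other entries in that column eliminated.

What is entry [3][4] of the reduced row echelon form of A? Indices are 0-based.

M[3][4] = 1

[1] R0 /= 1  ⇒  (1, 1, 3, 1, 4)
     R1 -= 2·R0  ⇒  (0, 0, 1, 0, 1)
     R2 -= 2·R0  ⇒  (0, 2, 2, 4, 1)
     R3 -= 4·R0  ⇒  (0, 0, 1, 1, 2)
[2] R1 <-> R2
[2] R1 /= 2  ⇒  (0, 1, 1, 2, 3)
     R0 -= 1·R1  ⇒  (1, 0, 2, 4, 1)
[3] R2 /= 1  ⇒  (0, 0, 1, 0, 1)
     R0 -= 2·R2  ⇒  (1, 0, 0, 4, 4)
     R1 -= 1·R2  ⇒  (0, 1, 0, 2, 2)
     R3 -= 1·R2  ⇒  (0, 0, 0, 1, 1)
[4] R3 /= 1  ⇒  (0, 0, 0, 1, 1)
     R0 -= 4·R3  ⇒  (1, 0, 0, 0, 0)
     R1 -= 2·R3  ⇒  (0, 1, 0, 0, 0)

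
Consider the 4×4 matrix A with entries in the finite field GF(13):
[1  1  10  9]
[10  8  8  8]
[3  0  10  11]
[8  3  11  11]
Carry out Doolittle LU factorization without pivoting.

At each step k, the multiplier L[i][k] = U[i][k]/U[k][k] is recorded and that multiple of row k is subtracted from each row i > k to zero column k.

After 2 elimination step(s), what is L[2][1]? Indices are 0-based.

[col 0] pivot 1
  R1 -= 10*R0 → (0, 11, 12, 9)  (L[1][0] := 10)
  R2 -= 3*R0 → (0, 10, 6, 10)  (L[2][0] := 3)
  R3 -= 8*R0 → (0, 8, 9, 4)  (L[3][0] := 8)
[col 1] pivot 11
  R2 -= 8*R1 → (0, 0, 1, 3)  (L[2][1] := 8)
  R3 -= 9*R1 → (0, 0, 5, 1)  (L[3][1] := 9)

L[2][1] = 8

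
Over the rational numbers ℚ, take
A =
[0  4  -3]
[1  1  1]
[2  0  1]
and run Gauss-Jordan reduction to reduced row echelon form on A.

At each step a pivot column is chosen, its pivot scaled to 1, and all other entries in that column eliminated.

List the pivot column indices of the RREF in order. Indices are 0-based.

step 1: exchange rows 0,1
step 1: normalize row 0 (÷1) = (1, 1, 1)
  row 2: subtract 2×row0 = (0, -2, -1)
step 2: normalize row 1 (÷4) = (0, 1, -3/4)
  row 0: subtract 1×row1 = (1, 0, 7/4)
  row 2: subtract -2×row1 = (0, 0, -5/2)
step 3: normalize row 2 (÷-5/2) = (0, 0, 1)
  row 0: subtract 7/4×row2 = (1, 0, 0)
  row 1: subtract -3/4×row2 = (0, 1, 0)

pivot columns: 0, 1, 2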